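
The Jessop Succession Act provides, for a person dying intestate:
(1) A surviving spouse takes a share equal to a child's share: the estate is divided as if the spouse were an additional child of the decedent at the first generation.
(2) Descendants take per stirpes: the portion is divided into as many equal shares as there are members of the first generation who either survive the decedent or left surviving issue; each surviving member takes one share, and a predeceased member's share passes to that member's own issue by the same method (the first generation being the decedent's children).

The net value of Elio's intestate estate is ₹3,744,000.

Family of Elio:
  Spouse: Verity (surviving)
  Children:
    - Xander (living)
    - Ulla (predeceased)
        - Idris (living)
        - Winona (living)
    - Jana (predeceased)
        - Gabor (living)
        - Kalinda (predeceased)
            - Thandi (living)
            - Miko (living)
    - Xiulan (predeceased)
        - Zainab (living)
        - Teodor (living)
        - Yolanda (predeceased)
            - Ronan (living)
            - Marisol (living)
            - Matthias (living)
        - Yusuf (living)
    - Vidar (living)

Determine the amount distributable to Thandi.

Thandi receives ₹156,000.

The spouse counts as an additional share at the children's level, so there are 6 primary shares of ₹624,000. Verity takes one such share (₹624,000).
The children's combined portion (₹3,120,000) is divided into 5 shares of ₹624,000: Xander and Vidar each take ₹624,000; Ulla's ₹624,000 share passes to Ulla's issue; Jana's ₹624,000 share passes to Jana's issue; Xiulan's ₹624,000 share passes to Xiulan's issue.
Ulla's share (₹624,000) is divided into 2 shares of ₹312,000: Idris and Winona each take ₹312,000.
Jana's share (₹624,000) is divided into 2 shares of ₹312,000: Gabor takes ₹312,000; Kalinda's ₹312,000 share passes to Kalinda's issue.
Kalinda's share (₹312,000) is divided into 2 shares of ₹156,000: Thandi and Miko each take ₹156,000.
Xiulan's share (₹624,000) is divided into 4 shares of ₹156,000: Zainab, Teodor, and Yusuf each take ₹156,000; Yolanda's ₹156,000 share passes to Yolanda's issue.
Yolanda's share (₹156,000) is divided into 3 shares of ₹52,000: Ronan, Marisol, and Matthias each take ₹52,000.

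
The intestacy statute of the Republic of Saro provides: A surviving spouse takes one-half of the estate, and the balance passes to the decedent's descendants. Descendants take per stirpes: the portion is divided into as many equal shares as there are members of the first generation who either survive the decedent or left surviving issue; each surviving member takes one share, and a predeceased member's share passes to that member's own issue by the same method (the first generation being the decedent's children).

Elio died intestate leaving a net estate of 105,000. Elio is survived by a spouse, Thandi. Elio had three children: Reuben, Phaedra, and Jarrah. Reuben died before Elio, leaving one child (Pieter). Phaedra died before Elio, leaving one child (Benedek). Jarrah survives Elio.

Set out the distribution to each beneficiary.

Thandi takes one-half of 105,000 = 52,500. The remaining 52,500 passes to the descendants.
The descendants' portion (52,500) is divided into 3 shares of 17,500: Jarrah takes 17,500; Reuben's 17,500 share passes to Reuben's issue; Phaedra's 17,500 share passes to Phaedra's issue.
Reuben's share (17,500) passes entirely to Pieter.
Phaedra's share (17,500) passes entirely to Benedek.

Thandi: 52,500; Pieter: 17,500; Benedek: 17,500; Jarrah: 17,500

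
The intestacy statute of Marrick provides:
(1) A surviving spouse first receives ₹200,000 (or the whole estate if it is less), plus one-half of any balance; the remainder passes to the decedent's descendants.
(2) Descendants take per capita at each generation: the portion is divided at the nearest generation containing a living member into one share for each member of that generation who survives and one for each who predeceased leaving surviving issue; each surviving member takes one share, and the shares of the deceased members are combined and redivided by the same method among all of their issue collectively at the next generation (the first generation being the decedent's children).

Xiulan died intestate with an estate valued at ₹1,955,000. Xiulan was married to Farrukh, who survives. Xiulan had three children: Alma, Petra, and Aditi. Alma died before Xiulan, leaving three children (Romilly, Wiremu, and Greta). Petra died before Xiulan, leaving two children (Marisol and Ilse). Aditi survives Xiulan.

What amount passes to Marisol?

Marisol receives ₹117,000.

Farrukh first takes ₹200,000, leaving a balance of ₹1,755,000. Farrukh then takes one-half of the balance (₹877,500), for a total of ₹1,077,500. The remaining ₹877,500 passes to the descendants.
The descendants' portion (₹877,500) is divided at the children's generation into 3 shares of ₹292,500. Aditi takes ₹292,500. The 2 shares of the deceased (Alma and Petra) are combined into a pool of ₹585,000.
That pool (₹585,000) is divided at the grandchildren's generation equally among Romilly, Wiremu, Greta, Marisol, and Ilse: ₹117,000 each.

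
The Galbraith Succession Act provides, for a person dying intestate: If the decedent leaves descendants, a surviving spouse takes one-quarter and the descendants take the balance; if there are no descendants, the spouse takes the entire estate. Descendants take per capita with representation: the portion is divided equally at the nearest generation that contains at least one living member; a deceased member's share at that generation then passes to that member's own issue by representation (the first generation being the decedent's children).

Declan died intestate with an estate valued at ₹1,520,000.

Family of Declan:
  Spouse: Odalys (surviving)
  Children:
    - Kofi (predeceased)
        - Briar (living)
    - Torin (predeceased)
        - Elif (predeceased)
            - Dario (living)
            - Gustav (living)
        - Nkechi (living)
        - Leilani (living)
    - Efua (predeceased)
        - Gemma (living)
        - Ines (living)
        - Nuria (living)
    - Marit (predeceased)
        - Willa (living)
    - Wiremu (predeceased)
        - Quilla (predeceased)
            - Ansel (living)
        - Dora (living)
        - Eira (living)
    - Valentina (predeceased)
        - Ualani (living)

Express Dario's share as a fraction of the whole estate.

Odalys takes one-quarter of ₹1,520,000 = ₹380,000. The remaining ₹1,140,000 passes to the descendants.
No child survives, so the initial division is made at the grandchildren's generation.
The descendants' portion (₹1,140,000) is divided into 12 shares of ₹95,000: Briar, Nkechi, Leilani, Gemma, Ines, Nuria, Willa, Dora, Eira, and Ualani each take ₹95,000; Elif's ₹95,000 share passes to Elif's issue; Quilla's ₹95,000 share passes to Quilla's issue.
Elif's share (₹95,000) is divided into 2 shares of ₹47,500: Dario and Gustav each take ₹47,500.
Quilla's share (₹95,000) passes entirely to Ansel.

Dario receives 1/32 of the estate.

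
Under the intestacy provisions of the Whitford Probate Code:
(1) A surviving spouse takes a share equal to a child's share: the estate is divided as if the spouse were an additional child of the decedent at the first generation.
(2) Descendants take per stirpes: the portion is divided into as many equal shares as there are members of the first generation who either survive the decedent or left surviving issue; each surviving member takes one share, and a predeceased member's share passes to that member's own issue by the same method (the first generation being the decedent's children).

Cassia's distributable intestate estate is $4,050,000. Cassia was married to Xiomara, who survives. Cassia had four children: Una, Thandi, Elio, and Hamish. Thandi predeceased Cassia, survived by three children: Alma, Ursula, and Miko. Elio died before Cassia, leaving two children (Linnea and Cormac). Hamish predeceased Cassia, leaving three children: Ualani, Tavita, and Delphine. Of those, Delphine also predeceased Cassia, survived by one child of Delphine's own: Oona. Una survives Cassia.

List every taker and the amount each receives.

Xiomara: $810,000; Una: $810,000; Alma: $270,000; Ursula: $270,000; Miko: $270,000; Linnea: $405,000; Cormac: $405,000; Ualani: $270,000; Tavita: $270,000; Oona: $270,000

The spouse counts as an additional share at the children's level, so there are 5 primary shares of $810,000. Xiomara takes one such share ($810,000).
The children's combined portion ($3,240,000) is divided into 4 shares of $810,000: Una takes $810,000; Thandi's $810,000 share passes to Thandi's issue; Elio's $810,000 share passes to Elio's issue; Hamish's $810,000 share passes to Hamish's issue.
Thandi's share ($810,000) is divided into 3 shares of $270,000: Alma, Ursula, and Miko each take $270,000.
Elio's share ($810,000) is divided into 2 shares of $405,000: Linnea and Cormac each take $405,000.
Hamish's share ($810,000) is divided into 3 shares of $270,000: Ualani and Tavita each take $270,000; Delphine's $270,000 share passes to Delphine's issue.
Delphine's share ($270,000) passes entirely to Oona.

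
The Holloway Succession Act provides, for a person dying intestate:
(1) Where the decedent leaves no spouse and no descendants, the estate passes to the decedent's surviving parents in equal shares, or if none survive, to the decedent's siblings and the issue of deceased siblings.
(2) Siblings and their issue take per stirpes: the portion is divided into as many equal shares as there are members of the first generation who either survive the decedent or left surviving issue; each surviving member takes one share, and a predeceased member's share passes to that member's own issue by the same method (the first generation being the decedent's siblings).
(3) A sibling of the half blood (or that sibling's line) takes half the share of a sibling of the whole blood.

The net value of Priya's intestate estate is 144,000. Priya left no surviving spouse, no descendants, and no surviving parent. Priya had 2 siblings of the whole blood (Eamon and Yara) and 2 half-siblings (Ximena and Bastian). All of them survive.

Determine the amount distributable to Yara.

The entire 144,000 passes to the siblings and their issue.
Counting each half-blood sibling's line as half a unit, there are 3 units in 144,000, so one unit is 48,000. Whole-blood lines (Eamon and Yara) take 48,000 each; half-blood lines (Ximena and Bastian) take 24,000 each.

Yara receives 48,000.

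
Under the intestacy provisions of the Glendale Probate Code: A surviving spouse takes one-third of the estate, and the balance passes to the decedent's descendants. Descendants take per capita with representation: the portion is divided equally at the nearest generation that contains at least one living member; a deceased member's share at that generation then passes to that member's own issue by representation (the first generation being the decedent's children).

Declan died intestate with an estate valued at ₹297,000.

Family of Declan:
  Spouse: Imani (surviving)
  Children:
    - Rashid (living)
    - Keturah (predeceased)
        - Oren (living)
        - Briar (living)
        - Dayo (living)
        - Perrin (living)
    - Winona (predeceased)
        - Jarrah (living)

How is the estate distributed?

Imani takes one-third of ₹297,000 = ₹99,000. The remaining ₹198,000 passes to the descendants.
The descendants' portion (₹198,000) is divided into 3 shares of ₹66,000: Rashid takes ₹66,000; Keturah's ₹66,000 share passes to Keturah's issue; Winona's ₹66,000 share passes to Winona's issue.
Keturah's share (₹66,000) is divided into 4 shares of ₹16,500: Oren, Briar, Dayo, and Perrin each take ₹16,500.
Winona's share (₹66,000) passes entirely to Jarrah.

Imani: ₹99,000; Rashid: ₹66,000; Oren: ₹16,500; Briar: ₹16,500; Dayo: ₹16,500; Perrin: ₹16,500; Jarrah: ₹66,000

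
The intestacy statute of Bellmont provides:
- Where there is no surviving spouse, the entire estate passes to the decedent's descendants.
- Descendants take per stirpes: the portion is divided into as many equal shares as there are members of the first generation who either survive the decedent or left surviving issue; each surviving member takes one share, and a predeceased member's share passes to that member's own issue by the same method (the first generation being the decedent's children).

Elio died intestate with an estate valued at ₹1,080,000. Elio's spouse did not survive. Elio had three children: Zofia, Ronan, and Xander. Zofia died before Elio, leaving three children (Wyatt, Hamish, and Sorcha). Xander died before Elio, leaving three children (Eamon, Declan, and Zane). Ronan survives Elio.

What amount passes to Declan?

The entire ₹1,080,000 passes to the descendants.
That amount (₹1,080,000) is divided into 3 shares of ₹360,000: Ronan takes ₹360,000; Zofia's ₹360,000 share passes to Zofia's issue; Xander's ₹360,000 share passes to Xander's issue.
Zofia's share (₹360,000) is divided into 3 shares of ₹120,000: Wyatt, Hamish, and Sorcha each take ₹120,000.
Xander's share (₹360,000) is divided into 3 shares of ₹120,000: Eamon, Declan, and Zane each take ₹120,000.

Declan receives ₹120,000.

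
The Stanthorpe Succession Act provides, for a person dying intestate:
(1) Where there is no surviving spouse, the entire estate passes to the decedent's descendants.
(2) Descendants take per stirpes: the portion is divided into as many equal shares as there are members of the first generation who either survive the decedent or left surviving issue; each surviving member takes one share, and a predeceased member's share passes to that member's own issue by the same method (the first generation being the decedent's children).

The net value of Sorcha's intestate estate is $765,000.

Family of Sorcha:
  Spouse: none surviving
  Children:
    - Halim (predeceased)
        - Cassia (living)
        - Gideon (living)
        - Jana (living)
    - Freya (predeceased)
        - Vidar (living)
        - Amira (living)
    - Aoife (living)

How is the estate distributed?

Cassia: $85,000; Gideon: $85,000; Jana: $85,000; Vidar: $127,500; Amira: $127,500; Aoife: $255,000

The entire $765,000 passes to the descendants.
That amount ($765,000) is divided into 3 shares of $255,000: Aoife takes $255,000; Halim's $255,000 share passes to Halim's issue; Freya's $255,000 share passes to Freya's issue.
Halim's share ($255,000) is divided into 3 shares of $85,000: Cassia, Gideon, and Jana each take $85,000.
Freya's share ($255,000) is divided into 2 shares of $127,500: Vidar and Amira each take $127,500.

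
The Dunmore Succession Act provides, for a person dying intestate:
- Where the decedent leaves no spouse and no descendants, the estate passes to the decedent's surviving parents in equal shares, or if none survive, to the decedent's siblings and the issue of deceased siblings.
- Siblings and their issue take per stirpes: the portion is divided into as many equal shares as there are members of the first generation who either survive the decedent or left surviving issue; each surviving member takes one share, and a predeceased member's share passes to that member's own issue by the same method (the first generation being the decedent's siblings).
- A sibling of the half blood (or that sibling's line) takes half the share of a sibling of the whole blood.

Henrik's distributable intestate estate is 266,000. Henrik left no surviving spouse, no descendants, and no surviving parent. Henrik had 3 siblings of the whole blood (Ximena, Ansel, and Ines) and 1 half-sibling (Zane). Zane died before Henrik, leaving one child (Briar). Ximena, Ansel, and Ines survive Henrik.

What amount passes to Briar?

The entire 266,000 passes to the siblings and their issue.
Counting each half-blood sibling's line as half a unit, there are 7/2 units in 266,000, so one unit is 76,000. Whole-blood lines (Ximena, Ansel, and Ines) take 76,000 each; half-blood lines (Zane) take 38,000 each.
Zane's share (38,000) passes entirely to Briar.

Briar receives 38,000.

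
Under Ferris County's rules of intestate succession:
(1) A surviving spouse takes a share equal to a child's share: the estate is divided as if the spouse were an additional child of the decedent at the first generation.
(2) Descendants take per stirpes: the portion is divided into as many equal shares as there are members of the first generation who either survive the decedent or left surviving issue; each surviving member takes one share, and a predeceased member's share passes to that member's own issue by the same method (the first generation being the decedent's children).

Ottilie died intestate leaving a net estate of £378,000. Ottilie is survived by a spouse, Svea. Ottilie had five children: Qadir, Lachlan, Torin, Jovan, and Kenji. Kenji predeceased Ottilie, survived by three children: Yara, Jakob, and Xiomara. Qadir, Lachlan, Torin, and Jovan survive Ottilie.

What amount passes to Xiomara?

Xiomara receives £21,000.

The spouse counts as an additional share at the children's level, so there are 6 primary shares of £63,000. Svea takes one such share (£63,000).
The children's combined portion (£315,000) is divided into 5 shares of £63,000: Qadir, Lachlan, Torin, and Jovan each take £63,000; Kenji's £63,000 share passes to Kenji's issue.
Kenji's share (£63,000) is divided into 3 shares of £21,000: Yara, Jakob, and Xiomara each take £21,000.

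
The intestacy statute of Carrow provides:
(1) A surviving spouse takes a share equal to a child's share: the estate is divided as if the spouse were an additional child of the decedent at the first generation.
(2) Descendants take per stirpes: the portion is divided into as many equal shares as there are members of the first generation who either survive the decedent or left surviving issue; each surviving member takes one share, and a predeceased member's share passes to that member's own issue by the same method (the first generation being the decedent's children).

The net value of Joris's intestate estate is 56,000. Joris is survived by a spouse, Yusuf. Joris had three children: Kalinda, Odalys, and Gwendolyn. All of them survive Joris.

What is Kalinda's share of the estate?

The spouse counts as an additional share at the children's level, so there are 4 primary shares of 14,000. Yusuf takes one such share (14,000).
The children's combined portion (42,000) is divided into 3 shares of 14,000: Kalinda, Odalys, and Gwendolyn each take 14,000.

Kalinda receives 14,000.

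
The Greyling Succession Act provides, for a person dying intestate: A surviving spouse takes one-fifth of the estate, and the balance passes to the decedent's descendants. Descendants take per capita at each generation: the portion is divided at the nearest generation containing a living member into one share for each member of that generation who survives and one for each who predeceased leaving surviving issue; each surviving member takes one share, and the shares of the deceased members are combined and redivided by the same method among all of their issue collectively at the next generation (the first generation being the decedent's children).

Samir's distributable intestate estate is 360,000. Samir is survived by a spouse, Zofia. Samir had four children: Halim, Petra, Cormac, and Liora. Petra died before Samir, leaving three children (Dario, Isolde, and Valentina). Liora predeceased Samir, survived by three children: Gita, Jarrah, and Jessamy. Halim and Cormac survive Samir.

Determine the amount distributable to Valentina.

Zofia takes one-fifth of 360,000 = 72,000. The remaining 288,000 passes to the descendants.
The descendants' portion (288,000) is divided at the children's generation into 4 shares of 72,000. Halim and Cormac each take 72,000. The 2 shares of the deceased (Petra and Liora) are combined into a pool of 144,000.
That pool (144,000) is divided at the grandchildren's generation equally among Dario, Isolde, Valentina, Gita, Jarrah, and Jessamy: 24,000 each.

Valentina receives 24,000.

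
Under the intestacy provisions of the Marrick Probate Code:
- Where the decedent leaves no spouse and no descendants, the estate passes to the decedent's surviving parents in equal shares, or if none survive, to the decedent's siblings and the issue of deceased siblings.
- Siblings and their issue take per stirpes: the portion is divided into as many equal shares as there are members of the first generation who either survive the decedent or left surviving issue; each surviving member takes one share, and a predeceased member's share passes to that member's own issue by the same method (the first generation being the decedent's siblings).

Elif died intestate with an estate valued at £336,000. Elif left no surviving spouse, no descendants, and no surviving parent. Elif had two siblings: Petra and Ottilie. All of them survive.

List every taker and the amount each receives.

Petra: £168,000; Ottilie: £168,000

The entire £336,000 passes to the siblings and their issue.
That amount (£336,000) is divided into 2 shares of £168,000: Petra and Ottilie each take £168,000.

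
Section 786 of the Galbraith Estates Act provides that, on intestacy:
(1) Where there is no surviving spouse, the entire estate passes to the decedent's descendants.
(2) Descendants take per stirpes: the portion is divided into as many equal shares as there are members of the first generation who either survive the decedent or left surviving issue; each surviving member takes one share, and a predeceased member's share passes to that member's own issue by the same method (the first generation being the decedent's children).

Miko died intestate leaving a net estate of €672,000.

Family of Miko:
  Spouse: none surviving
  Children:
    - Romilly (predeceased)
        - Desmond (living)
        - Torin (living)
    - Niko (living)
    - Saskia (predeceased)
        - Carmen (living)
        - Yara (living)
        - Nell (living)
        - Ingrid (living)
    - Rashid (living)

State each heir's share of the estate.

The entire €672,000 passes to the descendants.
That amount (€672,000) is divided into 4 shares of €168,000: Niko and Rashid each take €168,000; Romilly's €168,000 share passes to Romilly's issue; Saskia's €168,000 share passes to Saskia's issue.
Romilly's share (€168,000) is divided into 2 shares of €84,000: Desmond and Torin each take €84,000.
Saskia's share (€168,000) is divided into 4 shares of €42,000: Carmen, Yara, Nell, and Ingrid each take €42,000.

Desmond: €84,000; Torin: €84,000; Niko: €168,000; Carmen: €42,000; Yara: €42,000; Nell: €42,000; Ingrid: €42,000; Rashid: €168,000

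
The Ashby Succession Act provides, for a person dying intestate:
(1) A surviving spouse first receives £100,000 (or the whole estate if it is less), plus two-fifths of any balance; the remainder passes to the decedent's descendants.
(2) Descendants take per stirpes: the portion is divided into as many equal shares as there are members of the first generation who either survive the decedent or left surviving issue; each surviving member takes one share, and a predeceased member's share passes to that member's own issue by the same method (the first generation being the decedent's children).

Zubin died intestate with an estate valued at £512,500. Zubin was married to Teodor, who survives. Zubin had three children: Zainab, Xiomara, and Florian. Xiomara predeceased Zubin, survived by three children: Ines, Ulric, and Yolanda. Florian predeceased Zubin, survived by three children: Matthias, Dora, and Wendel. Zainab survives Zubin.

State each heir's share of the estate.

Teodor first takes £100,000, leaving a balance of £412,500. Teodor then takes two-fifths of the balance (£165,000), for a total of £265,000. The remaining £247,500 passes to the descendants.
The descendants' portion (£247,500) is divided into 3 shares of £82,500: Zainab takes £82,500; Xiomara's £82,500 share passes to Xiomara's issue; Florian's £82,500 share passes to Florian's issue.
Xiomara's share (£82,500) is divided into 3 shares of £27,500: Ines, Ulric, and Yolanda each take £27,500.
Florian's share (£82,500) is divided into 3 shares of £27,500: Matthias, Dora, and Wendel each take £27,500.

Teodor: £265,000; Zainab: £82,500; Ines: £27,500; Ulric: £27,500; Yolanda: £27,500; Matthias: £27,500; Dora: £27,500; Wendel: £27,500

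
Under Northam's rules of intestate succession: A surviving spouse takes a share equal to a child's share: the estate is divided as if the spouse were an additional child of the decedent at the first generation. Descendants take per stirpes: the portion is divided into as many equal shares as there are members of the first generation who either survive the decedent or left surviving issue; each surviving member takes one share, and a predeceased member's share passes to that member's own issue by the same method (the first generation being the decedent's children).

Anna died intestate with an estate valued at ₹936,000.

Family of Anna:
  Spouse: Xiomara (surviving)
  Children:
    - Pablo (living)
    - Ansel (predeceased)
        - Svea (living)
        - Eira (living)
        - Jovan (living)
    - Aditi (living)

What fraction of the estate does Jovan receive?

Jovan receives 1/12 of the estate.

The spouse counts as an additional share at the children's level, so there are 4 primary shares of ₹234,000. Xiomara takes one such share (₹234,000).
The children's combined portion (₹702,000) is divided into 3 shares of ₹234,000: Pablo and Aditi each take ₹234,000; Ansel's ₹234,000 share passes to Ansel's issue.
Ansel's share (₹234,000) is divided into 3 shares of ₹78,000: Svea, Eira, and Jovan each take ₹78,000.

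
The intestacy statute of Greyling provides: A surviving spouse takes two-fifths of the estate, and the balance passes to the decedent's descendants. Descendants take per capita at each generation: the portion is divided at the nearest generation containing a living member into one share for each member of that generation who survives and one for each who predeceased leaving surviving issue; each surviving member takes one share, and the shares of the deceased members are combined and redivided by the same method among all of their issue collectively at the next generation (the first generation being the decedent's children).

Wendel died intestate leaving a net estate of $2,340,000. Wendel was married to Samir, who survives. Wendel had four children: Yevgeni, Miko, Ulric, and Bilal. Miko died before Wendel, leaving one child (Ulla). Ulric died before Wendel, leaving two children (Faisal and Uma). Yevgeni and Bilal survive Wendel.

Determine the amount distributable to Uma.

Samir takes two-fifths of $2,340,000 = $936,000. The remaining $1,404,000 passes to the descendants.
The descendants' portion ($1,404,000) is divided at the children's generation into 4 shares of $351,000. Yevgeni and Bilal each take $351,000. The 2 shares of the deceased (Miko and Ulric) are combined into a pool of $702,000.
That pool ($702,000) is divided at the grandchildren's generation equally among Ulla, Faisal, and Uma: $234,000 each.

Uma receives $234,000.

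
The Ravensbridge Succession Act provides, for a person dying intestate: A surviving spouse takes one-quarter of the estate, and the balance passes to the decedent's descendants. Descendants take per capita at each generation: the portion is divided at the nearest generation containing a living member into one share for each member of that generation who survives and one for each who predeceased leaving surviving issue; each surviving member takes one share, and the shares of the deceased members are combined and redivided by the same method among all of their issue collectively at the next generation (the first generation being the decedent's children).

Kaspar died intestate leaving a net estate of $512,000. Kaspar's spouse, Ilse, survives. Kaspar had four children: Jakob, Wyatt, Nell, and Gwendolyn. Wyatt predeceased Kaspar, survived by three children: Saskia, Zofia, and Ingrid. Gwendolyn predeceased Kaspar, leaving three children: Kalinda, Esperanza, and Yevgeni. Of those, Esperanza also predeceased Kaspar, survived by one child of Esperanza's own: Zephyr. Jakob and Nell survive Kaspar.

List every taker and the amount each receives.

Ilse takes one-quarter of $512,000 = $128,000. The remaining $384,000 passes to the descendants.
The descendants' portion ($384,000) is divided at the children's generation into 4 shares of $96,000. Jakob and Nell each take $96,000. The 2 shares of the deceased (Wyatt and Gwendolyn) are combined into a pool of $192,000.
That pool ($192,000) is divided at the grandchildren's generation into 6 shares of $32,000. Saskia, Zofia, Ingrid, Kalinda, and Yevgeni each take $32,000. The remaining share for the deceased Esperanza ($32,000) is carried to the next generation.
That pool ($32,000) passes entirely to Zephyr, the sole taker at the great-grandchildren's generation.

Ilse: $128,000; Jakob: $96,000; Saskia: $32,000; Zofia: $32,000; Ingrid: $32,000; Nell: $96,000; Kalinda: $32,000; Zephyr: $32,000; Yevgeni: $32,000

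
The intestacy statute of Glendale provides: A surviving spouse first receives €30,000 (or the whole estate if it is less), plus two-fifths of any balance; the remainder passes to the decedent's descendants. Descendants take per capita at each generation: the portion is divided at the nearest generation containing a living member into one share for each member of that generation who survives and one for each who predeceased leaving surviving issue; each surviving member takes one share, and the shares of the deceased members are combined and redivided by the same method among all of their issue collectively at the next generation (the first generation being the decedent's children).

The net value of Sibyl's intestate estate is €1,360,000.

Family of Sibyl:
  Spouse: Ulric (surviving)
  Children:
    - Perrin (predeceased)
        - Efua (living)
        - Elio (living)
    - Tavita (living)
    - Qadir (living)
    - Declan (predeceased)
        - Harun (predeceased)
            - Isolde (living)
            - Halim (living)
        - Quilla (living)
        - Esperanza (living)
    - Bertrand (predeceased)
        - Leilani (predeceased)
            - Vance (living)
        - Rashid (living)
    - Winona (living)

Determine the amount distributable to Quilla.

Ulric first takes €30,000, leaving a balance of €1,330,000. Ulric then takes two-fifths of the balance (€532,000), for a total of €562,000. The remaining €798,000 passes to the descendants.
The descendants' portion (€798,000) is divided at the children's generation into 6 shares of €133,000. Tavita, Qadir, and Winona each take €133,000. The 3 shares of the deceased (Perrin, Declan, and Bertrand) are combined into a pool of €399,000.
That pool (€399,000) is divided at the grandchildren's generation into 7 shares of €57,000. Efua, Elio, Quilla, Esperanza, and Rashid each take €57,000. The 2 shares of the deceased (Harun and Leilani) are combined into a pool of €114,000.
That pool (€114,000) is divided at the great-grandchildren's generation equally among Isolde, Halim, and Vance: €38,000 each.

Quilla receives €57,000.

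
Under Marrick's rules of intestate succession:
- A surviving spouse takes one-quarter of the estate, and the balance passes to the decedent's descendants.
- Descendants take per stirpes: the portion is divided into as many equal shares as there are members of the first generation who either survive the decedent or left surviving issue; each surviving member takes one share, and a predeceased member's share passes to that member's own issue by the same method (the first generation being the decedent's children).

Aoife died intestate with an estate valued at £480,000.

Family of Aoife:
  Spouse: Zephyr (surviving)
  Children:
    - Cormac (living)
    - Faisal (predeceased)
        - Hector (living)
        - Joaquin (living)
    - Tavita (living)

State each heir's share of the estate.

Zephyr takes one-quarter of £480,000 = £120,000. The remaining £360,000 passes to the descendants.
The descendants' portion (£360,000) is divided into 3 shares of £120,000: Cormac and Tavita each take £120,000; Faisal's £120,000 share passes to Faisal's issue.
Faisal's share (£120,000) is divided into 2 shares of £60,000: Hector and Joaquin each take £60,000.

Zephyr: £120,000; Cormac: £120,000; Hector: £60,000; Joaquin: £60,000; Tavita: £120,000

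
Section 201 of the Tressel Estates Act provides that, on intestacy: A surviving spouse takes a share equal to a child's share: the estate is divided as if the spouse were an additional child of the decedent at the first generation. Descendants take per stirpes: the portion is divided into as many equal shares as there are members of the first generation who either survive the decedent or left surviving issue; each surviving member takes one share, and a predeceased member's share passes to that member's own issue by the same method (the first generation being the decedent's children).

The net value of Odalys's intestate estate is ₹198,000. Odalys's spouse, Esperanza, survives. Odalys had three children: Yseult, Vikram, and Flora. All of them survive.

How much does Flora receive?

Flora receives ₹49,500.

The spouse counts as an additional share at the children's level, so there are 4 primary shares of ₹49,500. Esperanza takes one such share (₹49,500).
The children's combined portion (₹148,500) is divided into 3 shares of ₹49,500: Yseult, Vikram, and Flora each take ₹49,500.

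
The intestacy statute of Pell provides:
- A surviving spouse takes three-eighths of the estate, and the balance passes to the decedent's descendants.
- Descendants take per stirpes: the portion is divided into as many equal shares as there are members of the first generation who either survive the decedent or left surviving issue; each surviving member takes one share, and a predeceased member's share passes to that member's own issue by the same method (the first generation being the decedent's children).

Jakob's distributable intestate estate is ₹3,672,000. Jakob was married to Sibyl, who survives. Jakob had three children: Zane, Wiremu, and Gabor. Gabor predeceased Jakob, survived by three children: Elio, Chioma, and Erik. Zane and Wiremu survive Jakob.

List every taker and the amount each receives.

Sibyl takes three-eighths of ₹3,672,000 = ₹1,377,000. The remaining ₹2,295,000 passes to the descendants.
The descendants' portion (₹2,295,000) is divided into 3 shares of ₹765,000: Zane and Wiremu each take ₹765,000; Gabor's ₹765,000 share passes to Gabor's issue.
Gabor's share (₹765,000) is divided into 3 shares of ₹255,000: Elio, Chioma, and Erik each take ₹255,000.

Sibyl: ₹1,377,000; Zane: ₹765,000; Wiremu: ₹765,000; Elio: ₹255,000; Chioma: ₹255,000; Erik: ₹255,000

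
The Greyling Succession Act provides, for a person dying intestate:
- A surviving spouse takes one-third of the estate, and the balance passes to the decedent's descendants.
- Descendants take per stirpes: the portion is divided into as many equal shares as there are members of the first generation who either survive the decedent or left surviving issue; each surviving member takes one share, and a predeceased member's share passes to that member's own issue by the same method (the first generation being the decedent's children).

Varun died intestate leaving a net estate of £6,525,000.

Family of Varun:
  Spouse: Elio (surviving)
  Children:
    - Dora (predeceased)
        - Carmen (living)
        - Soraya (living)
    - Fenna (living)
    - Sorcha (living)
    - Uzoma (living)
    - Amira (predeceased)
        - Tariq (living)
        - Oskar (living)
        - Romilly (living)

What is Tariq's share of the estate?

Tariq receives £290,000.

Elio takes one-third of £6,525,000 = £2,175,000. The remaining £4,350,000 passes to the descendants.
The descendants' portion (£4,350,000) is divided into 5 shares of £870,000: Fenna, Sorcha, and Uzoma each take £870,000; Dora's £870,000 share passes to Dora's issue; Amira's £870,000 share passes to Amira's issue.
Dora's share (£870,000) is divided into 2 shares of £435,000: Carmen and Soraya each take £435,000.
Amira's share (£870,000) is divided into 3 shares of £290,000: Tariq, Oskar, and Romilly each take £290,000.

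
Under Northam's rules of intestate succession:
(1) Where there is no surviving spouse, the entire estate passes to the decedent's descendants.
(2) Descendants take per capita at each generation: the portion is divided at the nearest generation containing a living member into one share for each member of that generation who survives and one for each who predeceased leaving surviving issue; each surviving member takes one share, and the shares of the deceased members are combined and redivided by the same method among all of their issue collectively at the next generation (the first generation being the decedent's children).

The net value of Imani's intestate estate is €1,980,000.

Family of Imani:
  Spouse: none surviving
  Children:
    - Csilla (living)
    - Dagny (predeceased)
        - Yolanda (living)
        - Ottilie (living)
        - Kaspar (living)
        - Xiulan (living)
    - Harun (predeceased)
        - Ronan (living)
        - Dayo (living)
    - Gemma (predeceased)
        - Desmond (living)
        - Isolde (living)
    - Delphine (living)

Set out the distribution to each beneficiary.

Csilla: €396,000; Yolanda: €148,500; Ottilie: €148,500; Kaspar: €148,500; Xiulan: €148,500; Ronan: €148,500; Dayo: €148,500; Desmond: €148,500; Isolde: €148,500; Delphine: €396,000

The entire €1,980,000 passes to the descendants.
That amount (€1,980,000) is divided at the children's generation into 5 shares of €396,000. Csilla and Delphine each take €396,000. The 3 shares of the deceased (Dagny, Harun, and Gemma) are combined into a pool of €1,188,000.
That pool (€1,188,000) is divided at the grandchildren's generation equally among Yolanda, Ottilie, Kaspar, Xiulan, Ronan, Dayo, Desmond, and Isolde: €148,500 each.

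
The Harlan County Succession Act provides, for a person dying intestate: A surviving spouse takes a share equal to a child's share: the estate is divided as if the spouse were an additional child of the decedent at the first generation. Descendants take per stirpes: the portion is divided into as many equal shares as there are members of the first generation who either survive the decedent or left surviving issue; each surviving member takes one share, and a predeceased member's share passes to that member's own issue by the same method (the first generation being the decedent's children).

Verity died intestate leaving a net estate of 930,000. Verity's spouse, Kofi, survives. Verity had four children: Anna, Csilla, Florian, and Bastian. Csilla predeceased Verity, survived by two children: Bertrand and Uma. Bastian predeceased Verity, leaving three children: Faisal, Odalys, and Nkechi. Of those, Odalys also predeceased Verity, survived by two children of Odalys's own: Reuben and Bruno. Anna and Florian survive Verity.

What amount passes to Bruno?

Bruno receives 31,000.

The spouse counts as an additional share at the children's level, so there are 5 primary shares of 186,000. Kofi takes one such share (186,000).
The children's combined portion (744,000) is divided into 4 shares of 186,000: Anna and Florian each take 186,000; Csilla's 186,000 share passes to Csilla's issue; Bastian's 186,000 share passes to Bastian's issue.
Csilla's share (186,000) is divided into 2 shares of 93,000: Bertrand and Uma each take 93,000.
Bastian's share (186,000) is divided into 3 shares of 62,000: Faisal and Nkechi each take 62,000; Odalys's 62,000 share passes to Odalys's issue.
Odalys's share (62,000) is divided into 2 shares of 31,000: Reuben and Bruno each take 31,000.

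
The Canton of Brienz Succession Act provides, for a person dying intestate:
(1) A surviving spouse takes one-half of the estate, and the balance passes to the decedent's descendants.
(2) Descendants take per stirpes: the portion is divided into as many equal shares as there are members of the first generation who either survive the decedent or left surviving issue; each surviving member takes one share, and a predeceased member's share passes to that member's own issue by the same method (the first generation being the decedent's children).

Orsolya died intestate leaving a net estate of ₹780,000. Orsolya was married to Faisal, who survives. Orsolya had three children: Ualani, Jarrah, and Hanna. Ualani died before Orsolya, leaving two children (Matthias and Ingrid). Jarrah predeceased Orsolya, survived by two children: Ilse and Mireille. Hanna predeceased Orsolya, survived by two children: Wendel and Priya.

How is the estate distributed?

Faisal takes one-half of ₹780,000 = ₹390,000. The remaining ₹390,000 passes to the descendants.
The descendants' portion (₹390,000) is divided into 3 shares of ₹130,000: Ualani's ₹130,000 share passes to Ualani's issue; Jarrah's ₹130,000 share passes to Jarrah's issue; Hanna's ₹130,000 share passes to Hanna's issue.
Ualani's share (₹130,000) is divided into 2 shares of ₹65,000: Matthias and Ingrid each take ₹65,000.
Jarrah's share (₹130,000) is divided into 2 shares of ₹65,000: Ilse and Mireille each take ₹65,000.
Hanna's share (₹130,000) is divided into 2 shares of ₹65,000: Wendel and Priya each take ₹65,000.

Faisal: ₹390,000; Matthias: ₹65,000; Ingrid: ₹65,000; Ilse: ₹65,000; Mireille: ₹65,000; Wendel: ₹65,000; Priya: ₹65,000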